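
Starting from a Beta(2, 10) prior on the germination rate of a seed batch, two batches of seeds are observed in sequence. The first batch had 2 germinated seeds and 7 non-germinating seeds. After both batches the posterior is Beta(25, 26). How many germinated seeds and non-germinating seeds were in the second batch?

Sequential conjugate updates are equivalent to a single update on the pooled data, so total successes = posterior α − prior α and total failures = posterior β − prior β.
Total across both batches: 25−2=23 germinated seeds, 26−10=16 non-germinating seeds.
Subtract the first batch: 23−2=21 germinated seeds and 16−7=9 non-germinating seeds.

21 germinated seeds and 9 non-germinating seeds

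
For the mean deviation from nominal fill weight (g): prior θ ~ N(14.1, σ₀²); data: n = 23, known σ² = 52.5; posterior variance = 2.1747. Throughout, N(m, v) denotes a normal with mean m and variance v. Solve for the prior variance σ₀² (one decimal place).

Posterior precision equals prior precision plus data precision: 1/σ_n² = 1/σ₀² + n/σ².
So 1/σ₀² = 1/2.1747 − 23/52.5 = 0.459834 − 0.438095 = 0.021739.
Hence σ₀² = 1/0.021739 ≈ 46.0.

σ₀² = 46.0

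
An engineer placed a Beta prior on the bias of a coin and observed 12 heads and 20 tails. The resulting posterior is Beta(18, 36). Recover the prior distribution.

Beta is conjugate to the binomial likelihood: posterior = Beta(α+s, β+f).
So α = 18 − 12 = 6 and β = 36 − 20 = 16.

Beta(6, 16)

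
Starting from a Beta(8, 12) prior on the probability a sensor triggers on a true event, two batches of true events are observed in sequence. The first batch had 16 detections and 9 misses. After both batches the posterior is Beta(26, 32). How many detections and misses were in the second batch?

Because Beta–binomial updating is additive in the counts, the combined data contributed (α_post−α_prior, β_post−β_prior) successes and failures.
Total across both batches: 26−8=18 detections, 32−12=20 misses.
Subtract the first batch: 18−16=2 detections and 20−9=11 misses.

2 detections and 11 misses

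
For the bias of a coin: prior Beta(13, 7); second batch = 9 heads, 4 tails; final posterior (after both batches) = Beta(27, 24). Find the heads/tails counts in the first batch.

5 heads and 13 tails

Because Beta–binomial updating is additive in the counts, the combined data contributed (α_post−α_prior, β_post−β_prior) successes and failures.
Total across both batches: 27−13=14 heads, 24−7=17 tails.
Subtract the second batch: 14−9=5 heads and 17−4=13 tails.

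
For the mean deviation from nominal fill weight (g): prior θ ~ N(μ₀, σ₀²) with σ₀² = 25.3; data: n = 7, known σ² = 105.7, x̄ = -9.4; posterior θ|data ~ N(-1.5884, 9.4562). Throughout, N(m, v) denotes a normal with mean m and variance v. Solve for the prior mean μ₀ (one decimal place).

With known observation variance, the Normal–Normal posterior has precision τ_n = τ₀ + n/σ² and mean μ_n = (τ₀μ₀ + (n/σ²)x̄)/τ_n.
Here τ₀ = 1/25.3 = 0.039526 and τ_data = 7/105.7 = 0.066225, so τ_n = 0.105751.
Rearranging for μ₀: μ₀ = (μ_n·τ_n − τ_data·x̄)/τ₀ = (-1.5884·0.105751 − 0.066225·-9.4) / 0.039526 = 0.454540/0.039526 ≈ 11.5.

μ₀ = 11.5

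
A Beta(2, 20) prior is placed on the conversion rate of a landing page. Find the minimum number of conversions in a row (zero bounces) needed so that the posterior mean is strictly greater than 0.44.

k = 14

After k conversions and 0 bounces the posterior is Beta(2+k, 20), with mean (2+k)/(2+20+k).
Set (2+k)/(22+k) > 0.44 and solve: k > (0.44·22 − 2)/(1 − 0.44) = 13.714.
The smallest integer exceeding 13.714 is 14.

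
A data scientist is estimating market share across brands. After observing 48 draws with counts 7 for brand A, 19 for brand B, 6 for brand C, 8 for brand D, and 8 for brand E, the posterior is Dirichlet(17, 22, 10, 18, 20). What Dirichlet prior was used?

Dirichlet(10, 3, 4, 10, 12)

For a Dirichlet(α) prior with multinomial counts c, the posterior is Dirichlet(α + c) componentwise.
Subtract each count from the matching posterior parameter: 17−7=10, 22−19=3, 10−6=4, 18−8=10, 20−8=12.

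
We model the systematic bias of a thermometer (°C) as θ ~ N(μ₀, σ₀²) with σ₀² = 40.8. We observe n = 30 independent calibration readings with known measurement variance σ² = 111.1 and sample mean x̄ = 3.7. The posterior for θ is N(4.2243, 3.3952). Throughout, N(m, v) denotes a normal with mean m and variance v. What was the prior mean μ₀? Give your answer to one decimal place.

μ₀ = 10.0

With known observation variance, the Normal–Normal posterior has precision τ_n = τ₀ + n/σ² and mean μ_n = (τ₀μ₀ + (n/σ²)x̄)/τ_n.
Here τ₀ = 1/40.8 = 0.024510 and τ_data = 30/111.1 = 0.270027, so τ_n = 0.294537.
Rearranging for μ₀: μ₀ = (μ_n·τ_n − τ_data·x̄)/τ₀ = (4.2243·0.294537 − 0.270027·3.7) / 0.024510 = 0.245113/0.024510 ≈ 10.0.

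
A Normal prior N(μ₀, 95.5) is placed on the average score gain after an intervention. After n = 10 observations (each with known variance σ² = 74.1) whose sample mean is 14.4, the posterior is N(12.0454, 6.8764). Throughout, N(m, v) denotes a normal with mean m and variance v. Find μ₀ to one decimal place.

μ₀ = -18.3

The posterior mean is a precision-weighted average: μ_n = (τ₀μ₀ + τ_data·x̄)/(τ₀+τ_data), with τ₀=1/σ₀² and τ_data=n/σ².
Here τ₀ = 1/95.5 = 0.010471 and τ_data = 10/74.1 = 0.134953, so τ_n = 0.145424.
Rearranging for μ₀: μ₀ = (μ_n·τ_n − τ_data·x̄)/τ₀ = (12.0454·0.145424 − 0.134953·14.4) / 0.010471 = -0.191633/0.010471 ≈ -18.3.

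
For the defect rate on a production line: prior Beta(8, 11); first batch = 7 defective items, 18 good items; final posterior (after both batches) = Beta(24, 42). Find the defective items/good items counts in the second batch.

Because Beta–binomial updating is additive in the counts, the combined data contributed (α_post−α_prior, β_post−β_prior) successes and failures.
Total across both batches: 24−8=16 defective items, 42−11=31 good items.
Subtract the first batch: 16−7=9 defective items and 31−18=13 good items.

9 defective items and 13 good items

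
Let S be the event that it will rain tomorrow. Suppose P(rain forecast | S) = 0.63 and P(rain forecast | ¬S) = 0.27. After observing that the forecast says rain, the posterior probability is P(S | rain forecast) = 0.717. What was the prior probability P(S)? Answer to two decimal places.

In odds form, posterior odds = prior odds × likelihood ratio, so prior odds = posterior odds ÷ LR.
Posterior odds = 0.717/(1−0.717) = 2.5336. LR = 0.63/0.27 = 2.3333.
Prior odds = 2.5336/2.3333 = 1.0858, so P(S) = 1.0858/(1+1.0858) ≈ 0.52.

P(S) = 0.52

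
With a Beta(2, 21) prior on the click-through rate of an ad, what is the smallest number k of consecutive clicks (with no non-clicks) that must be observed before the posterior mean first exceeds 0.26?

After k clicks and 0 non-clicks the posterior is Beta(2+k, 21), with mean (2+k)/(2+21+k).
Set (2+k)/(23+k) > 0.26 and solve: k > (0.26·23 − 2)/(1 − 0.26) = 5.378.
The smallest integer exceeding 5.378 is 6.

k = 6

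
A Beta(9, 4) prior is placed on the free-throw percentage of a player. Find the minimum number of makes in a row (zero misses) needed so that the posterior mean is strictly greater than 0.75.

k = 4

After k makes and 0 misses the posterior is Beta(9+k, 4), with mean (9+k)/(9+4+k).
Set (9+k)/(13+k) > 0.75 and solve: k > (0.75·13 − 9)/(1 − 0.75) = 3.000.
The smallest integer exceeding 3.000 is 4, and checking k=4: (13)/(17) = 0.7647 > 0.75.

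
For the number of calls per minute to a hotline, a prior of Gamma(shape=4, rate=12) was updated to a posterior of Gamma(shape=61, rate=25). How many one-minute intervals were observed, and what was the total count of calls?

n = 13 one-minute intervals with total 57 calls

Gamma–Poisson conjugacy: posterior shape = α + Σxᵢ, posterior rate = β + n.
Matching: Σxᵢ = 61 − 4 = 57 and n = 25 − 12 = 13.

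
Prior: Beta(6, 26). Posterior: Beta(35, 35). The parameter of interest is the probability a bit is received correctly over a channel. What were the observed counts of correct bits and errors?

29 correct bits and 9 errors

A Beta(a, b) prior with s successes and f failures in binomial data gives a Beta(a+s, b+f) posterior.
So s = 35 − 6 = 29 and f = 35 − 26 = 9.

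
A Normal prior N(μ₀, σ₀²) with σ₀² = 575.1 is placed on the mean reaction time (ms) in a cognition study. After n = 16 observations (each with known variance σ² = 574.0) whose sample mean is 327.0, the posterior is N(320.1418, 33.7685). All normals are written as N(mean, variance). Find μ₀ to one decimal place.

μ₀ = 210.2

The posterior mean is a precision-weighted average: μ_n = (τ₀μ₀ + τ_data·x̄)/(τ₀+τ_data), with τ₀=1/σ₀² and τ_data=n/σ².
Here τ₀ = 1/575.1 = 0.001739 and τ_data = 16/574.0 = 0.027875, so τ_n = 0.029614.
Rearranging for μ₀: μ₀ = (μ_n·τ_n − τ_data·x̄)/τ₀ = (320.1418·0.029614 − 0.027875·327.0) / 0.001739 = 0.365554/0.001739 ≈ 210.2.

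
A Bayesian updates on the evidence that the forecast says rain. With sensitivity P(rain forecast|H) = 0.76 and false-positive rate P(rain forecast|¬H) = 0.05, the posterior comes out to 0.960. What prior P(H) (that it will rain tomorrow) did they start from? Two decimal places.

Bayes' rule in odds form gives O(H|E) = O(H)·[P(E|H)/P(E|¬H)], hence O(H) = O(H|E)/LR.
Posterior odds = 0.960/(1−0.960) = 24.0000. LR = 0.76/0.05 = 15.2000.
Prior odds = 24.0000/15.2000 = 1.5789, so P(H) = 1.5789/(1+1.5789) ≈ 0.61.

P(H) = 0.61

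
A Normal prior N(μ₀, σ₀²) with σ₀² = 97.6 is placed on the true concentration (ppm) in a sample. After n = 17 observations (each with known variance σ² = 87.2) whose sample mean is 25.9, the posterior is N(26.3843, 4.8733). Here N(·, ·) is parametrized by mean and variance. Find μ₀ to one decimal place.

The posterior mean is a precision-weighted average: μ_n = (τ₀μ₀ + τ_data·x̄)/(τ₀+τ_data), with τ₀=1/σ₀² and τ_data=n/σ².
Here τ₀ = 1/97.6 = 0.010246 and τ_data = 17/87.2 = 0.194954, so τ_n = 0.205200.
Rearranging for μ₀: μ₀ = (μ_n·τ_n − τ_data·x̄)/τ₀ = (26.3843·0.205200 − 0.194954·25.9) / 0.010246 = 0.364750/0.010246 ≈ 35.6.

μ₀ = 35.6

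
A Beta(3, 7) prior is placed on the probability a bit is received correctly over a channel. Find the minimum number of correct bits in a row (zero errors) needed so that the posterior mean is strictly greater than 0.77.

After k correct bits and 0 errors the posterior is Beta(3+k, 7), with mean (3+k)/(3+7+k).
Set (3+k)/(10+k) > 0.77 and solve: k > (0.77·10 − 3)/(1 − 0.77) = 20.435.
The smallest integer exceeding 20.435 is 21.

k = 21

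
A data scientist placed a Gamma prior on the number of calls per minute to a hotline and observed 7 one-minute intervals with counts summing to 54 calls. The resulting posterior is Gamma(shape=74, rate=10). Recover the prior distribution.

Gamma–Poisson conjugacy: posterior shape = α + Σxᵢ, posterior rate = β + n.
So α = 74 − 54 = 20 and β = 10 − 7 = 3.

Gamma(shape=20, rate=3)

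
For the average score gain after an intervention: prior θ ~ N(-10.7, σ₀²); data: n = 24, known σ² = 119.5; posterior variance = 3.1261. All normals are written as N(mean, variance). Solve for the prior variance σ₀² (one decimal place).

σ₀² = 8.4

Posterior precision equals prior precision plus data precision: 1/σ_n² = 1/σ₀² + n/σ².
So 1/σ₀² = 1/3.1261 − 24/119.5 = 0.319887 − 0.200837 = 0.119050.
Hence σ₀² = 1/0.119050 ≈ 8.4.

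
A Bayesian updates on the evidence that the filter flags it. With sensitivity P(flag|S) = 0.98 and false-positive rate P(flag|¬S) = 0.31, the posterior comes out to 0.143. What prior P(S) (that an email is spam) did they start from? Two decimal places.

Bayes' rule in odds form gives O(S|E) = O(S)·[P(E|S)/P(E|¬S)], hence O(S) = O(S|E)/LR.
Posterior odds = 0.143/(1−0.143) = 0.1669. LR = 0.98/0.31 = 3.1613.
Prior odds = 0.1669/3.1613 = 0.0528, so P(S) = 0.0528/(1+0.0528) ≈ 0.05.

P(S) = 0.05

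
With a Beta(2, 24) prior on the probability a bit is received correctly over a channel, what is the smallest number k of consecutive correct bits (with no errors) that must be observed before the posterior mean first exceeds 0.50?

After k correct bits and 0 errors the posterior is Beta(2+k, 24), with mean (2+k)/(2+24+k).
Set (2+k)/(26+k) > 0.50 and solve: k > (0.50·26 − 2)/(1 − 0.50) = 22.000.
The smallest integer exceeding 22.000 is 23, and checking k=23: (25)/(49) = 0.5102 > 0.50.

k = 23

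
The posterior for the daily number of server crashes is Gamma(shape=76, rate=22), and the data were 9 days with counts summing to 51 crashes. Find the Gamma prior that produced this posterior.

Gamma–Poisson conjugacy: posterior shape = α + Σxᵢ, posterior rate = β + n.
So α = 76 − 51 = 25 and β = 22 − 9 = 13.

Gamma(shape=25, rate=13)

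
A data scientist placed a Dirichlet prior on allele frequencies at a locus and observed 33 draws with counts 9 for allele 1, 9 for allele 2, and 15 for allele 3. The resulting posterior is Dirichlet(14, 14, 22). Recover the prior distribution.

Dirichlet(5, 5, 7)

For a Dirichlet(α) prior with multinomial counts c, the posterior is Dirichlet(α + c) componentwise.
Subtract each count from the matching posterior parameter: 14−9=5, 14−9=5, 22−15=7.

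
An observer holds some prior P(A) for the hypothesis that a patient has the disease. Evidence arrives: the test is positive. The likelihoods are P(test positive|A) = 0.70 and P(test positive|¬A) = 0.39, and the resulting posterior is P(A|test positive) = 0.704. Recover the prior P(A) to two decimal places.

In odds form, posterior odds = prior odds × likelihood ratio, so prior odds = posterior odds ÷ LR.
Posterior odds = 0.704/(1−0.704) = 2.3784. LR = 0.70/0.39 = 1.7949.
Prior odds = 2.3784/1.7949 = 1.3251, so P(A) = 1.3251/(1+1.3251) ≈ 0.57.

P(A) = 0.57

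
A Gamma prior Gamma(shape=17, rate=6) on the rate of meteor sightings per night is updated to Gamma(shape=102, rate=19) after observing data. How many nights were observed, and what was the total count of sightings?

Gamma–Poisson conjugacy: posterior shape = α + Σxᵢ, posterior rate = β + n.
Matching: Σxᵢ = 102 − 17 = 85 and n = 19 − 6 = 13.

n = 13 nights with total 85 sightings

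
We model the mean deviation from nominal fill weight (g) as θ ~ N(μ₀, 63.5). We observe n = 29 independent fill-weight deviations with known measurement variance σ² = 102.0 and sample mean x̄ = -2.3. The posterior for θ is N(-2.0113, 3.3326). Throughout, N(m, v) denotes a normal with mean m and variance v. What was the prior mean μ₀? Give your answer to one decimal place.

μ₀ = 3.2

With known observation variance, the Normal–Normal posterior has precision τ_n = τ₀ + n/σ² and mean μ_n = (τ₀μ₀ + (n/σ²)x̄)/τ_n.
Here τ₀ = 1/63.5 = 0.015748 and τ_data = 29/102.0 = 0.284314, so τ_n = 0.300062.
Rearranging for μ₀: μ₀ = (μ_n·τ_n − τ_data·x̄)/τ₀ = (-2.0113·0.300062 − 0.284314·-2.3) / 0.015748 = 0.050407/0.015748 ≈ 3.2.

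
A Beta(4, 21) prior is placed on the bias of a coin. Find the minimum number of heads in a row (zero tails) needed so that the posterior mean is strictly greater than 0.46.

k = 14

After k heads and 0 tails the posterior is Beta(4+k, 21), with mean (4+k)/(4+21+k).
Set (4+k)/(25+k) > 0.46 and solve: k > (0.46·25 − 4)/(1 − 0.46) = 13.889.
The smallest integer exceeding 13.889 is 14.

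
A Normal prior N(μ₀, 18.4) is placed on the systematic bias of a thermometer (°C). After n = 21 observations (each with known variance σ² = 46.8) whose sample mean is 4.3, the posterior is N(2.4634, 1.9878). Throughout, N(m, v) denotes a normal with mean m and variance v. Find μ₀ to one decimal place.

The posterior mean is a precision-weighted average: μ_n = (τ₀μ₀ + τ_data·x̄)/(τ₀+τ_data), with τ₀=1/σ₀² and τ_data=n/σ².
Here τ₀ = 1/18.4 = 0.054348 and τ_data = 21/46.8 = 0.448718, so τ_n = 0.503066.
Rearranging for μ₀: μ₀ = (μ_n·τ_n − τ_data·x̄)/τ₀ = (2.4634·0.503066 − 0.448718·4.3) / 0.054348 = -0.690235/0.054348 ≈ -12.7.

μ₀ = -12.7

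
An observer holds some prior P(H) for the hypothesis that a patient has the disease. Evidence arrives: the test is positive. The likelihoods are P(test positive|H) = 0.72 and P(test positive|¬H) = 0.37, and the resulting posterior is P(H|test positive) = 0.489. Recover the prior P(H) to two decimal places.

Bayes' rule in odds form gives O(H|E) = O(H)·[P(E|H)/P(E|¬H)], hence O(H) = O(H|E)/LR.
Posterior odds = 0.489/(1−0.489) = 0.9569. LR = 0.72/0.37 = 1.9459.
Prior odds = 0.9569/1.9459 = 0.4918, so P(H) = 0.4918/(1+0.4918) ≈ 0.33.

P(H) = 0.33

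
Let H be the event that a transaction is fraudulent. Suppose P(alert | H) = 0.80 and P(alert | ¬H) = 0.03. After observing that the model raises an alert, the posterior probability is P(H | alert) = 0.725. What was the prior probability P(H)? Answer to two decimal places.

P(H) = 0.09

Bayes' rule in odds form gives O(H|E) = O(H)·[P(E|H)/P(E|¬H)], hence O(H) = O(H|E)/LR.
Posterior odds = 0.725/(1−0.725) = 2.6364. LR = 0.80/0.03 = 26.6667.
Prior odds = 2.6364/26.6667 = 0.0989, so P(H) = 0.0989/(1+0.0989) ≈ 0.09.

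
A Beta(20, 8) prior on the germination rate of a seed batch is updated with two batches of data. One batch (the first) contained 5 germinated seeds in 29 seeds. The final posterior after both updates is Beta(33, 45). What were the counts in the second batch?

8 germinated seeds and 13 non-germinating seeds

Because Beta–binomial updating is additive in the counts, the combined data contributed (α_post−α_prior, β_post−β_prior) successes and failures.
Total across both batches: 33−20=13 germinated seeds, 45−8=37 non-germinating seeds.
Subtract the first batch: 13−5=8 germinated seeds and 37−24=13 non-germinating seeds.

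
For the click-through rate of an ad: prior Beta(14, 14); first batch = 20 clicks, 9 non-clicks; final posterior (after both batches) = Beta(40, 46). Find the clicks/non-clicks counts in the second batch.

6 clicks and 23 non-clicks

Because Beta–binomial updating is additive in the counts, the combined data contributed (α_post−α_prior, β_post−β_prior) successes and failures.
Total across both batches: 40−14=26 clicks, 46−14=32 non-clicks.
Subtract the first batch: 26−20=6 clicks and 32−9=23 non-clicks.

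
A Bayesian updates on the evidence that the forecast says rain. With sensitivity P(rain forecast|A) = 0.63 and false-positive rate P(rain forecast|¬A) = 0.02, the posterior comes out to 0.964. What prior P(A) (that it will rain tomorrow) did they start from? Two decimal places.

P(A) = 0.46

Bayes' rule in odds form gives O(A|E) = O(A)·[P(E|A)/P(E|¬A)], hence O(A) = O(A|E)/LR.
Posterior odds = 0.964/(1−0.964) = 26.7778. LR = 0.63/0.02 = 31.5000.
Prior odds = 26.7778/31.5000 = 0.8501, so P(A) = 0.8501/(1+0.8501) ≈ 0.46.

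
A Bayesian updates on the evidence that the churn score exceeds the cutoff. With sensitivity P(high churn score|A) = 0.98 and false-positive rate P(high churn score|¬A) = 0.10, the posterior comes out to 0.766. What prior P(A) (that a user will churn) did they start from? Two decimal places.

P(A) = 0.25

In odds form, posterior odds = prior odds × likelihood ratio, so prior odds = posterior odds ÷ LR.
Posterior odds = 0.766/(1−0.766) = 3.2735. LR = 0.98/0.10 = 9.8000.
Prior odds = 3.2735/9.8000 = 0.3340, so P(A) = 0.3340/(1+0.3340) ≈ 0.25.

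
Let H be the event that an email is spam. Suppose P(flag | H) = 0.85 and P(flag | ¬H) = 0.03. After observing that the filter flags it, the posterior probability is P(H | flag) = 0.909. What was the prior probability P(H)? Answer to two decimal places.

In odds form, posterior odds = prior odds × likelihood ratio, so prior odds = posterior odds ÷ LR.
Posterior odds = 0.909/(1−0.909) = 9.9890. LR = 0.85/0.03 = 28.3333.
Prior odds = 9.9890/28.3333 = 0.3526, so P(H) = 0.3526/(1+0.3526) ≈ 0.26.

P(H) = 0.26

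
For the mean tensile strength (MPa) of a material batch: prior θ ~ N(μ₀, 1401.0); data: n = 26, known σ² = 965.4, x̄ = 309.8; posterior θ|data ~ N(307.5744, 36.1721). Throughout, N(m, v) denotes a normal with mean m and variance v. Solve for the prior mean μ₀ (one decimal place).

The posterior mean is a precision-weighted average: μ_n = (τ₀μ₀ + τ_data·x̄)/(τ₀+τ_data), with τ₀=1/σ₀² and τ_data=n/σ².
Here τ₀ = 1/1401.0 = 0.000714 and τ_data = 26/965.4 = 0.026932, so τ_n = 0.027646.
Rearranging for μ₀: μ₀ = (μ_n·τ_n − τ_data·x̄)/τ₀ = (307.5744·0.027646 − 0.026932·309.8) / 0.000714 = 0.159668/0.000714 ≈ 223.6.

μ₀ = 223.6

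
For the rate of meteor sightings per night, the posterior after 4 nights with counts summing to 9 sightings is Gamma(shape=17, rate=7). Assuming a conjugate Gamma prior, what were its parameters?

Gamma(shape=8, rate=3)

Gamma–Poisson conjugacy: posterior shape = α + Σxᵢ, posterior rate = β + n.
So α = 17 − 9 = 8 and β = 7 − 4 = 3.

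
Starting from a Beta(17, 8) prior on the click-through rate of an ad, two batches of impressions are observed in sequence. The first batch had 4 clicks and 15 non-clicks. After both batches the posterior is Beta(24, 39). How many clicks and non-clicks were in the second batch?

Sequential conjugate updates are equivalent to a single update on the pooled data, so total successes = posterior α − prior α and total failures = posterior β − prior β.
Total across both batches: 24−17=7 clicks, 39−8=31 non-clicks.
Subtract the first batch: 7−4=3 clicks and 31−15=16 non-clicks.

3 clicks and 16 non-clicks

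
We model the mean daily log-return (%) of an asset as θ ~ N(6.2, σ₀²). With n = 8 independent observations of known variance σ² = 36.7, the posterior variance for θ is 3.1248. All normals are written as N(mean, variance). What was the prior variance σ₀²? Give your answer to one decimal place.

For the Normal–Normal model with known σ², precisions add: τ_n = τ₀ + n/σ².
So 1/σ₀² = 1/3.1248 − 8/36.7 = 0.320020 − 0.217984 = 0.102036.
Hence σ₀² = 1/0.102036 ≈ 9.8.

σ₀² = 9.8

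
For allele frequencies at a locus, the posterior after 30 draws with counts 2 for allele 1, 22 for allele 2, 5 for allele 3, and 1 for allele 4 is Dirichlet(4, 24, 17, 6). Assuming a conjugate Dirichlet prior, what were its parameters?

For a Dirichlet(α) prior with multinomial counts c, the posterior is Dirichlet(α + c) componentwise.
Subtract each count from the matching posterior parameter: 4−2=2, 24−22=2, 17−5=12, 6−1=5.

Dirichlet(2, 2, 12, 5)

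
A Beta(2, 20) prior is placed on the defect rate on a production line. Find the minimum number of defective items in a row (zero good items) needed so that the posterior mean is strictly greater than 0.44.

k = 14

After k defective items and 0 good items the posterior is Beta(2+k, 20), with mean (2+k)/(2+20+k).
Set (2+k)/(22+k) > 0.44 and solve: k > (0.44·22 − 2)/(1 − 0.44) = 13.714.
The smallest integer exceeding 13.714 is 14.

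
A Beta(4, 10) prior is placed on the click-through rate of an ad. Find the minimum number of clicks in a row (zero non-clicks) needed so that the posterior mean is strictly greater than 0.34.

After k clicks and 0 non-clicks the posterior is Beta(4+k, 10), with mean (4+k)/(4+10+k).
Set (4+k)/(14+k) > 0.34 and solve: k > (0.34·14 − 4)/(1 − 0.34) = 1.152.
The smallest integer exceeding 1.152 is 2, and checking k=2: (6)/(16) = 0.3750 > 0.34.

k = 2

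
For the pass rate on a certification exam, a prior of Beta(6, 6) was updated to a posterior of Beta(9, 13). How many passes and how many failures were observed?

Beta is conjugate to the binomial likelihood: posterior = Beta(α+s, β+f).
So s = 9 − 6 = 3 and f = 13 − 6 = 7.

3 passes and 7 failures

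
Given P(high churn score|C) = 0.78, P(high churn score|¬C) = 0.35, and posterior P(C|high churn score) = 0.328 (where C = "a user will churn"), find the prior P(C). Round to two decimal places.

Bayes' rule in odds form gives O(C|E) = O(C)·[P(E|C)/P(E|¬C)], hence O(C) = O(C|E)/LR.
Posterior odds = 0.328/(1−0.328) = 0.4881. LR = 0.78/0.35 = 2.2286.
Prior odds = 0.4881/2.2286 = 0.2190, so P(C) = 0.2190/(1+0.2190) ≈ 0.18.

P(C) = 0.18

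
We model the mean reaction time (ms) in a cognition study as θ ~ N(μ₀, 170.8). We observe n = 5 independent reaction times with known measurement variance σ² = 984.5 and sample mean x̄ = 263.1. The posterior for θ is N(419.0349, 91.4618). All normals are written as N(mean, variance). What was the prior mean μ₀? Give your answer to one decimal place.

The posterior mean is a precision-weighted average: μ_n = (τ₀μ₀ + τ_data·x̄)/(τ₀+τ_data), with τ₀=1/σ₀² and τ_data=n/σ².
Here τ₀ = 1/170.8 = 0.005855 and τ_data = 5/984.5 = 0.005079, so τ_n = 0.010934.
Rearranging for μ₀: μ₀ = (μ_n·τ_n − τ_data·x̄)/τ₀ = (419.0349·0.010934 − 0.005079·263.1) / 0.005855 = 3.245443/0.005855 ≈ 554.3.

μ₀ = 554.3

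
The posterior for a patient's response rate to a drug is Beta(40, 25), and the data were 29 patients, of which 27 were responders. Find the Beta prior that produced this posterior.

Beta(13, 23)

A Beta(α, β) prior with s successes and f failures in binomial data gives a Beta(α+s, β+f) posterior.
Subtract the data counts: 40−27=13, 25−2=23.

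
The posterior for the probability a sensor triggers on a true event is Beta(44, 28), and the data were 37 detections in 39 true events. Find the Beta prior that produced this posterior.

Beta(7, 26)

Beta is conjugate to the binomial likelihood: posterior = Beta(α+s, β+f).
So α = 44 − 37 = 7 and β = 28 − 2 = 26.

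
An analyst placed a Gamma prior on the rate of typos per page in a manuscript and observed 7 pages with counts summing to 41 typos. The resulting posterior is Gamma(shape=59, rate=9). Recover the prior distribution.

Gamma(shape=18, rate=2)

A Gamma(α, β) prior (rate parametrization) on a Poisson rate with n observations summing to S gives posterior Gamma(α+S, β+n).
So α = 59 − 41 = 18 and β = 9 − 7 = 2.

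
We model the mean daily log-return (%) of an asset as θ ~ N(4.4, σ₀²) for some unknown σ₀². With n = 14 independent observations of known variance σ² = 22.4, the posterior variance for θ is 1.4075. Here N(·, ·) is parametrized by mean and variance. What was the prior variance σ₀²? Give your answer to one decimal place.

σ₀² = 11.7

Posterior precision equals prior precision plus data precision: 1/σ_n² = 1/σ₀² + n/σ².
So 1/σ₀² = 1/1.4075 − 14/22.4 = 0.710480 − 0.625000 = 0.085480.
Hence σ₀² = 1/0.085480 ≈ 11.7.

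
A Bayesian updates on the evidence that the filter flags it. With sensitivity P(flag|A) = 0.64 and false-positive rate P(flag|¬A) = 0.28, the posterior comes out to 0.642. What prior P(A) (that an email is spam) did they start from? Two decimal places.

P(A) = 0.44

Bayes' rule in odds form gives O(A|E) = O(A)·[P(E|A)/P(E|¬A)], hence O(A) = O(A|E)/LR.
Posterior odds = 0.642/(1−0.642) = 1.7933. LR = 0.64/0.28 = 2.2857.
Prior odds = 1.7933/2.2857 = 0.7846, so P(A) = 0.7846/(1+0.7846) ≈ 0.44.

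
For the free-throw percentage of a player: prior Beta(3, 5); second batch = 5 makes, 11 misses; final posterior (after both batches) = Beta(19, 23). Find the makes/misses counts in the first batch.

Sequential conjugate updates are equivalent to a single update on the pooled data, so total successes = posterior α − prior α and total failures = posterior β − prior β.
Total across both batches: 19−3=16 makes, 23−5=18 misses.
Subtract the second batch: 16−5=11 makes and 18−11=7 misses.

11 makes and 7 misses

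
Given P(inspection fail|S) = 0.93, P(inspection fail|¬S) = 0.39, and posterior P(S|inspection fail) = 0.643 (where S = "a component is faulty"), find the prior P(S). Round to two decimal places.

P(S) = 0.43

In odds form, posterior odds = prior odds × likelihood ratio, so prior odds = posterior odds ÷ LR.
Posterior odds = 0.643/(1−0.643) = 1.8011. LR = 0.93/0.39 = 2.3846.
Prior odds = 1.8011/2.3846 = 0.7553, so P(S) = 0.7553/(1+0.7553) ≈ 0.43.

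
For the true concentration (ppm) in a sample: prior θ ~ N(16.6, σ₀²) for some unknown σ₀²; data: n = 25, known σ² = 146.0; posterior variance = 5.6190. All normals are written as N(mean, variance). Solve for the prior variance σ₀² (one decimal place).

σ₀² = 148.5

For the Normal–Normal model with known σ², precisions add: τ_n = τ₀ + n/σ².
So 1/σ₀² = 1/5.6190 − 25/146.0 = 0.177968 − 0.171233 = 0.006735.
Hence σ₀² = 1/0.006735 ≈ 148.5.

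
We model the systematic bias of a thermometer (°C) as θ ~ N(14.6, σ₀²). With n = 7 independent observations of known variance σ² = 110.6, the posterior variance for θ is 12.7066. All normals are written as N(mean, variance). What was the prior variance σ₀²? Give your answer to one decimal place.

For the Normal–Normal model with known σ², precisions add: τ_n = τ₀ + n/σ².
So 1/σ₀² = 1/12.7066 − 7/110.6 = 0.078699 − 0.063291 = 0.015408.
Hence σ₀² = 1/0.015408 ≈ 64.9.

σ₀² = 64.9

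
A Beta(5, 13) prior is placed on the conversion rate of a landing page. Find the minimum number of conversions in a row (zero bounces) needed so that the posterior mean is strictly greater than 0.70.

After k conversions and 0 bounces the posterior is Beta(5+k, 13), with mean (5+k)/(5+13+k).
Set (5+k)/(18+k) > 0.70 and solve: k > (0.70·18 − 5)/(1 − 0.70) = 25.333.
The smallest integer exceeding 25.333 is 26, and checking k=26: (31)/(44) = 0.7045 > 0.70.

k = 26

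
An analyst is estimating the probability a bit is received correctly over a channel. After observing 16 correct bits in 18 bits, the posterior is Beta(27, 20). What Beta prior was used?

Beta(11, 18)

Under Beta–binomial conjugacy the posterior parameters are (a+s, b+f).
So a = 27 − 16 = 11 and b = 20 − 2 = 18.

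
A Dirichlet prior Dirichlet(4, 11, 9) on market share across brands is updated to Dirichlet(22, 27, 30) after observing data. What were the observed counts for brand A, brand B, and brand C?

For a Dirichlet(α) prior with multinomial counts c, the posterior is Dirichlet(α + c) componentwise.
Counts are posterior − prior componentwise: 22−4=18, 27−11=16, 30−9=21.

counts (18, 16, 21)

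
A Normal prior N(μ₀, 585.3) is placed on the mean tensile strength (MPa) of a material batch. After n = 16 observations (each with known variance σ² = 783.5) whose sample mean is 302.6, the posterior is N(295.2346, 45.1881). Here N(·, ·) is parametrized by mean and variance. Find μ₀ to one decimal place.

μ₀ = 207.2

The posterior mean is a precision-weighted average: μ_n = (τ₀μ₀ + τ_data·x̄)/(τ₀+τ_data), with τ₀=1/σ₀² and τ_data=n/σ².
Here τ₀ = 1/585.3 = 0.001709 and τ_data = 16/783.5 = 0.020421, so τ_n = 0.022130.
Rearranging for μ₀: μ₀ = (μ_n·τ_n − τ_data·x̄)/τ₀ = (295.2346·0.022130 − 0.020421·302.6) / 0.001709 = 0.354147/0.001709 ≈ 207.2.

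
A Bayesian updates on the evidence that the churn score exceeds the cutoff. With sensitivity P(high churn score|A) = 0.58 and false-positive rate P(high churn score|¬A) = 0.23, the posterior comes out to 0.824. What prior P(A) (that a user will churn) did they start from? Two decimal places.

P(A) = 0.65

Bayes' rule in odds form gives O(A|E) = O(A)·[P(E|A)/P(E|¬A)], hence O(A) = O(A|E)/LR.
Posterior odds = 0.824/(1−0.824) = 4.6818. LR = 0.58/0.23 = 2.5217.
Prior odds = 4.6818/2.5217 = 1.8566, so P(A) = 1.8566/(1+1.8566) ≈ 0.65.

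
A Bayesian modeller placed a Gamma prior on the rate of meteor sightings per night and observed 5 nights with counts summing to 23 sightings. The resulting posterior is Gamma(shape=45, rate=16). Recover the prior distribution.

Gamma(shape=22, rate=11)

A Gamma(α, β) prior (rate parametrization) on a Poisson rate with n observations summing to S gives posterior Gamma(α+S, β+n).
So α = 45 − 23 = 22 and β = 16 − 5 = 11.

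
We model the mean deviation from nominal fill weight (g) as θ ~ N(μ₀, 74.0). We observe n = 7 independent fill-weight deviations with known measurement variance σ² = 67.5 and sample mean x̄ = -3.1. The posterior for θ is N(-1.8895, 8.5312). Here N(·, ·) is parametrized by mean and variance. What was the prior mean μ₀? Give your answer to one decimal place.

The posterior mean is a precision-weighted average: μ_n = (τ₀μ₀ + τ_data·x̄)/(τ₀+τ_data), with τ₀=1/σ₀² and τ_data=n/σ².
Here τ₀ = 1/74.0 = 0.013514 and τ_data = 7/67.5 = 0.103704, so τ_n = 0.117218.
Rearranging for μ₀: μ₀ = (μ_n·τ_n − τ_data·x̄)/τ₀ = (-1.8895·0.117218 − 0.103704·-3.1) / 0.013514 = 0.099999/0.013514 ≈ 7.4.

μ₀ = 7.4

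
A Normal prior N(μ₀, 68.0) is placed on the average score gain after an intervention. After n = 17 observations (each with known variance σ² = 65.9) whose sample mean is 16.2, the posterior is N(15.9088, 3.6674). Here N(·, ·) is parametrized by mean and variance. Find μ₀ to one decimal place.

With known observation variance, the Normal–Normal posterior has precision τ_n = τ₀ + n/σ² and mean μ_n = (τ₀μ₀ + (n/σ²)x̄)/τ_n.
Here τ₀ = 1/68.0 = 0.014706 and τ_data = 17/65.9 = 0.257967, so τ_n = 0.272673.
Rearranging for μ₀: μ₀ = (μ_n·τ_n − τ_data·x̄)/τ₀ = (15.9088·0.272673 − 0.257967·16.2) / 0.014706 = 0.158835/0.014706 ≈ 10.8.

μ₀ = 10.8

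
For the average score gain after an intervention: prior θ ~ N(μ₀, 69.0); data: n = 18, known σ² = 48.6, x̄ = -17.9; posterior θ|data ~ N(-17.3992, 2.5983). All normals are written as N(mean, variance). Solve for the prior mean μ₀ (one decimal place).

The posterior mean is a precision-weighted average: μ_n = (τ₀μ₀ + τ_data·x̄)/(τ₀+τ_data), with τ₀=1/σ₀² and τ_data=n/σ².
Here τ₀ = 1/69.0 = 0.014493 and τ_data = 18/48.6 = 0.370370, so τ_n = 0.384863.
Rearranging for μ₀: μ₀ = (μ_n·τ_n − τ_data·x̄)/τ₀ = (-17.3992·0.384863 − 0.370370·-17.9) / 0.014493 = -0.066685/0.014493 ≈ -4.6.

μ₀ = -4.6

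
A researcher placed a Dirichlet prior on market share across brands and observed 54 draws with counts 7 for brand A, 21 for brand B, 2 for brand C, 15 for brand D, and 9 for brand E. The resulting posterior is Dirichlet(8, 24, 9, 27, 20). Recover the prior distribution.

For a Dirichlet(α) prior with multinomial counts c, the posterior is Dirichlet(α + c) componentwise.
Subtract each count from the matching posterior parameter: 8−7=1, 24−21=3, 9−2=7, 27−15=12, 20−9=11.

Dirichlet(1, 3, 7, 12, 11)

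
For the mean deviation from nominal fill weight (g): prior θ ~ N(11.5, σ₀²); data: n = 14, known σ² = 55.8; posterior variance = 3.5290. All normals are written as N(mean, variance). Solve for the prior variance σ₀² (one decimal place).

σ₀² = 30.8

Posterior precision equals prior precision plus data precision: 1/σ_n² = 1/σ₀² + n/σ².
So 1/σ₀² = 1/3.5290 − 14/55.8 = 0.283366 − 0.250896 = 0.032470.
Hence σ₀² = 1/0.032470 ≈ 30.8.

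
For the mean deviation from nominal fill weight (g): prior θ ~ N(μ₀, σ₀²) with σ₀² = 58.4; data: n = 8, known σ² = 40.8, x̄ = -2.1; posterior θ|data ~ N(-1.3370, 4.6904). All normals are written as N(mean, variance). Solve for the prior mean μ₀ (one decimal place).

μ₀ = 7.4

With known observation variance, the Normal–Normal posterior has precision τ_n = τ₀ + n/σ² and mean μ_n = (τ₀μ₀ + (n/σ²)x̄)/τ_n.
Here τ₀ = 1/58.4 = 0.017123 and τ_data = 8/40.8 = 0.196078, so τ_n = 0.213201.
Rearranging for μ₀: μ₀ = (μ_n·τ_n − τ_data·x̄)/τ₀ = (-1.3370·0.213201 − 0.196078·-2.1) / 0.017123 = 0.126714/0.017123 ≈ 7.4.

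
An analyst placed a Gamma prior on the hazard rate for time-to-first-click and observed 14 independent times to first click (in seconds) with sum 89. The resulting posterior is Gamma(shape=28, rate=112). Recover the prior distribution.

Gamma(shape=14, rate=23)

Gamma–exponential conjugacy: posterior shape = α + n, posterior rate = β + Σtᵢ.
So α = 28 − 14 = 14 and β = 112 − 89 = 23.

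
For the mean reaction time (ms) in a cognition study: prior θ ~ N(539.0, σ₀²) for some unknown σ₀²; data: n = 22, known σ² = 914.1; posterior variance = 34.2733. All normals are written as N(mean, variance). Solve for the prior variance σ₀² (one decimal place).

σ₀² = 195.7

For the Normal–Normal model with known σ², precisions add: τ_n = τ₀ + n/σ².
So 1/σ₀² = 1/34.2733 − 22/914.1 = 0.029177 − 0.024067 = 0.005110.
Hence σ₀² = 1/0.005110 ≈ 195.7.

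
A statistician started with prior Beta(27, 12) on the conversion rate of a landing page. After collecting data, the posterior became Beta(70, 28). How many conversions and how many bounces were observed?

43 conversions and 16 bounces

Under Beta–binomial conjugacy the posterior parameters are (α+s, β+f).
So s = 70 − 27 = 43 and f = 28 − 12 = 16.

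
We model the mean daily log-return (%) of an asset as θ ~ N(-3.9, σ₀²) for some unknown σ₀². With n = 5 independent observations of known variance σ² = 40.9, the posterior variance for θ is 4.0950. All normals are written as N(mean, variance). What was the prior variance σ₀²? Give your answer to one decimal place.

σ₀² = 8.2

For the Normal–Normal model with known σ², precisions add: τ_n = τ₀ + n/σ².
So 1/σ₀² = 1/4.0950 − 5/40.9 = 0.244200 − 0.122249 = 0.121951.
Hence σ₀² = 1/0.121951 ≈ 8.2.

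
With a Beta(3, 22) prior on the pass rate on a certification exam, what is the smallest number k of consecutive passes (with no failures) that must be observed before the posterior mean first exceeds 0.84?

After k passes and 0 failures the posterior is Beta(3+k, 22), with mean (3+k)/(3+22+k).
Set (3+k)/(25+k) > 0.84 and solve: k > (0.84·25 − 3)/(1 − 0.84) = 112.500.
The smallest integer exceeding 112.500 is 113.

k = 113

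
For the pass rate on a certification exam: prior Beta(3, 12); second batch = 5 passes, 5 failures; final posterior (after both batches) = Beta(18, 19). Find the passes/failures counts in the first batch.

10 passes and 2 failures

Because Beta–binomial updating is additive in the counts, the combined data contributed (α_post−α_prior, β_post−β_prior) successes and failures.
Total across both batches: 18−3=15 passes, 19−12=7 failures.
Subtract the second batch: 15−5=10 passes and 7−5=2 failures.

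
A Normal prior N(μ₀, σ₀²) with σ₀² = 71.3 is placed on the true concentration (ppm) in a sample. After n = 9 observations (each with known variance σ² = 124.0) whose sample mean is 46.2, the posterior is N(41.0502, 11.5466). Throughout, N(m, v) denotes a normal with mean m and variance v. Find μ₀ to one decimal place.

μ₀ = 14.4

With known observation variance, the Normal–Normal posterior has precision τ_n = τ₀ + n/σ² and mean μ_n = (τ₀μ₀ + (n/σ²)x̄)/τ_n.
Here τ₀ = 1/71.3 = 0.014025 and τ_data = 9/124.0 = 0.072581, so τ_n = 0.086606.
Rearranging for μ₀: μ₀ = (μ_n·τ_n − τ_data·x̄)/τ₀ = (41.0502·0.086606 − 0.072581·46.2) / 0.014025 = 0.201951/0.014025 ≈ 14.4.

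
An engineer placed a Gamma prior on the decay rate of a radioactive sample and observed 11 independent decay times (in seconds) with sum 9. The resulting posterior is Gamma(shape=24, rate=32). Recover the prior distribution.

For an exponential likelihood with a Gamma(α, β) prior on the rate, n observations with total T give posterior Gamma(α+n, β+T).
So α = 24 − 11 = 13 and β = 32 − 9 = 23.

Gamma(shape=13, rate=23)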